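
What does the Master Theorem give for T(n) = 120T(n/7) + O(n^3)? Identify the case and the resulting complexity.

Master Theorem for T(n) = 120T(n/7) + O(n^3):

a = 120, b = 7, c = 3
log_b(a) = log_7(120) = 2.4603

Case 3: c = 3 > log_7(120) = 2.4603
T(n) = O(n^3) = O(n^3)

For T(n) = 120T(n/7) + O(n^3): log_7(120) = 2.4603. This is Case 3 of the Master Theorem (c > log_b(a), work dominated by root), giving O(n^3).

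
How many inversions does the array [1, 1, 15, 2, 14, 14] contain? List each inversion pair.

Finding inversions in [1, 1, 15, 2, 14, 14]:

(2, 3): arr[2]=15 > arr[3]=2
(2, 4): arr[2]=15 > arr[4]=14
(2, 5): arr[2]=15 > arr[5]=14

Total inversions: 3

The array has 3 inversion(s): (2,3), (2,4), (2,5). Each pair (i,j) satisfies i < j and arr[i] > arr[j].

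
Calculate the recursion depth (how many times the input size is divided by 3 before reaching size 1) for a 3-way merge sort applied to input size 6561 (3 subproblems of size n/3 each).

For divide and conquer with division factor 3:

Problem sizes at each level:
Level 0: 6561
Level 1: 2187
Level 2: 729
Level 3: 243
Level 4: 81
Level 5: 27
Level 6: 9
Level 7: 3
Level 8: 1

The root is level 0 and the size-1 base case is level 8 (the tree spans levels 0 through 8, i.e. 9 levels counting the root), so the depth is the number of divisions: log_3(6561) = 8

The recursion tree depth is log_3(6561) = 8. At each level, the problem size is divided by 3, so it takes 8 divisions to reduce to a base case of size 1. The algorithm makes 3 recursive calls at each level.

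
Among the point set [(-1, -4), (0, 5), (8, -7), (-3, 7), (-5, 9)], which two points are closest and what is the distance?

Computing all pairwise distances among 5 points:

d((-1, -4), (0, 5)) = 9.0554
d((-1, -4), (8, -7)) = 9.4868
d((-1, -4), (-3, 7)) = 11.1803
d((-1, -4), (-5, 9)) = 13.6015
d((0, 5), (8, -7)) = 14.4222
d((0, 5), (-3, 7)) = 3.6056
d((0, 5), (-5, 9)) = 6.4031
d((8, -7), (-3, 7)) = 17.8045
d((8, -7), (-5, 9)) = 20.6155
d((-3, 7), (-5, 9)) = 2.8284 <-- minimum

Closest pair: (-3, 7) and (-5, 9) with distance 2.8284

The closest pair is (-3, 7) and (-5, 9) with Euclidean distance 2.8284. For 5 points, brute-force pairwise comparison is shown above. For large n, the divide-and-conquer algorithm (sort by x, recurse on halves, check the dividing strip) achieves O(n log n).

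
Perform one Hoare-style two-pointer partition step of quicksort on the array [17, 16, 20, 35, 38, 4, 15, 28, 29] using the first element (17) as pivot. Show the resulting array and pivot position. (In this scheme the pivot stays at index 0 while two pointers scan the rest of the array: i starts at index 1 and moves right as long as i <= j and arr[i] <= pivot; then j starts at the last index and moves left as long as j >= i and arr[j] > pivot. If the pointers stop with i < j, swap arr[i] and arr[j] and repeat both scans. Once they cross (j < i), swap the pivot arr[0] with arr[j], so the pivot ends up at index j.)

Hoare-style two-pointer partition with pivot = 17:

Initial array: [17, 16, 20, 35, 38, 4, 15, 28, 29]

Pointers start at i = 1, j = 8.
i stops at index 2 (arr[2]=20 > 17), j stops at index 6 (arr[6]=15 <= 17): swap arr[2] and arr[6], array becomes [17, 16, 15, 35, 38, 4, 20, 28, 29]
i stops at index 3 (arr[3]=35 > 17), j stops at index 5 (arr[5]=4 <= 17): swap arr[3] and arr[5], array becomes [17, 16, 15, 4, 38, 35, 20, 28, 29]
i ends at 4, j ends at 3: the pointers have crossed (j < i), so scanning stops.

Swap pivot arr[0] with arr[3] to place pivot at position 3: [4, 16, 15, 17, 38, 35, 20, 28, 29]
Pivot position: 3

After partitioning with pivot 17, the array becomes [4, 16, 15, 17, 38, 35, 20, 28, 29]. The pivot is placed at index 3. All elements to the left of the pivot are <= 17, and all elements to the right are > 17.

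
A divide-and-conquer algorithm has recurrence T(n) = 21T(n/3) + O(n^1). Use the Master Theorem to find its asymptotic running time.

Master Theorem for T(n) = 21T(n/3) + O(n^1):

a = 21, b = 3, c = 1
log_b(a) = log_3(21) = 2.7712

Case 1: c = 1 < log_3(21) = 2.7712
T(n) = O(n^(log_3 21))

For T(n) = 21T(n/3) + O(n^1): log_3(21) = 2.7712. This is Case 1 of the Master Theorem (c < log_b(a), work dominated by leaves), giving O(n^(log_3 21)).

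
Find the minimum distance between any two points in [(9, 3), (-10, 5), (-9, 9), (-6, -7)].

Computing all pairwise distances among 4 points:

d((9, 3), (-10, 5)) = 19.105
d((9, 3), (-9, 9)) = 18.9737
d((9, 3), (-6, -7)) = 18.0278
d((-10, 5), (-9, 9)) = 4.1231 <-- minimum
d((-10, 5), (-6, -7)) = 12.6491
d((-9, 9), (-6, -7)) = 16.2788

Closest pair: (-10, 5) and (-9, 9) with distance 4.1231

The closest pair is (-10, 5) and (-9, 9) with Euclidean distance 4.1231. For 4 points, brute-force pairwise comparison is shown above. For large n, the divide-and-conquer algorithm (sort by x, recurse on halves, check the dividing strip) achieves O(n log n).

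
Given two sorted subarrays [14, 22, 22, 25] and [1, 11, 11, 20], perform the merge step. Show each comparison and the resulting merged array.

Merging process:

Compare 14 vs 1: take 1 from right. Merged: [1]
Compare 14 vs 11: take 11 from right. Merged: [1, 11]
Compare 14 vs 11: take 11 from right. Merged: [1, 11, 11]
Compare 14 vs 20: take 14 from left. Merged: [1, 11, 11, 14]
Compare 22 vs 20: take 20 from right. Merged: [1, 11, 11, 14, 20]
Append remaining from left: [22, 22, 25]. Merged: [1, 11, 11, 14, 20, 22, 22, 25]

Final merged array: [1, 11, 11, 14, 20, 22, 22, 25]
Total comparisons: 5

The merged array is [1, 11, 11, 14, 20, 22, 22, 25], requiring 5 comparisons. The merge step runs in O(n) time where n is the total number of elements.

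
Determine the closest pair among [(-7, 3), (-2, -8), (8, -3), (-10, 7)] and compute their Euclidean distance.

Computing all pairwise distances among 4 points:

d((-7, 3), (-2, -8)) = 12.083
d((-7, 3), (8, -3)) = 16.1555
d((-7, 3), (-10, 7)) = 5.0 <-- minimum
d((-2, -8), (8, -3)) = 11.1803
d((-2, -8), (-10, 7)) = 17.0
d((8, -3), (-10, 7)) = 20.5913

Closest pair: (-7, 3) and (-10, 7) with distance 5.0

The closest pair is (-7, 3) and (-10, 7) with Euclidean distance 5.0. For 4 points, brute-force pairwise comparison is shown above. For large n, the divide-and-conquer algorithm (sort by x, recurse on halves, check the dividing strip) achieves O(n log n).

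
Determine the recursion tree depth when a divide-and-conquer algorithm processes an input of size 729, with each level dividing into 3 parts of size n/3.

For divide and conquer with division factor 3:

Problem sizes at each level:
Level 0: 729
Level 1: 243
Level 2: 81
Level 3: 27
Level 4: 9
Level 5: 3
Level 6: 1

The root is level 0 and the size-1 base case is level 6 (the tree spans levels 0 through 6, i.e. 7 levels counting the root), so the depth is the number of divisions: log_3(729) = 6

The recursion tree depth is log_3(729) = 6. At each level, the problem size is divided by 3, so it takes 6 divisions to reduce to a base case of size 1. The algorithm makes 3 recursive calls at each level.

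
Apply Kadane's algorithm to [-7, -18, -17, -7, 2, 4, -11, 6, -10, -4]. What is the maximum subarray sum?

Using Kadane's algorithm on [-7, -18, -17, -7, 2, 4, -11, 6, -10, -4]:

Scanning through the array:
Position 1 (value -18): max_ending_here = -18, max_so_far = -7
Position 2 (value -17): max_ending_here = -17, max_so_far = -7
Position 3 (value -7): max_ending_here = -7, max_so_far = -7
Position 4 (value 2): max_ending_here = 2, max_so_far = 2
Position 5 (value 4): max_ending_here = 6, max_so_far = 6
Position 6 (value -11): max_ending_here = -5, max_so_far = 6
Position 7 (value 6): max_ending_here = 6, max_so_far = 6
Position 8 (value -10): max_ending_here = -4, max_so_far = 6
Position 9 (value -4): max_ending_here = -4, max_so_far = 6

Maximum subarray: [2, 4]
Maximum sum: 6

The maximum subarray is [2, 4] with sum 6. This subarray runs from index 4 to index 5.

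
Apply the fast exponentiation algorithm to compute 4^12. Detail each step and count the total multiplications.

Computing 4^12 by squaring (build up from 4^1; each line after the first costs one multiplication):

4^1 = 4
4^2 = (4^1)^2 = 4^2 = 16
4^3 = 4 * 4^2 = 4 * 16 = 64
4^6 = (4^3)^2 = 64^2 = 4096
4^12 = (4^6)^2 = 4096^2 = 16777216

Result: 16777216
Multiplications needed: 4 (4 lines after 4^1)

4^12 = 16777216. Using exponentiation by squaring, this requires 4 multiplications. The key idea: if the exponent is even, square the half-power; if odd, multiply by the base once.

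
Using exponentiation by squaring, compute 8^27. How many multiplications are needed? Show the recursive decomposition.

Computing 8^27 by squaring (build up from 8^1; each line after the first costs one multiplication):

8^1 = 8
8^2 = (8^1)^2 = 8^2 = 64
8^3 = 8 * 8^2 = 8 * 64 = 512
8^6 = (8^3)^2 = 512^2 = 262144
8^12 = (8^6)^2 = 262144^2 = 68719476736
8^13 = 8 * 8^12 = 8 * 68719476736 = 549755813888
8^26 = (8^13)^2 = 549755813888^2 = 302231454903657293676544
8^27 = 8 * 8^26 = 8 * 302231454903657293676544 = 2417851639229258349412352

Result: 2417851639229258349412352
Multiplications needed: 7 (7 lines after 8^1)

8^27 = 2417851639229258349412352. Using exponentiation by squaring, this requires 7 multiplications. The key idea: if the exponent is even, square the half-power; if odd, multiply by the base once.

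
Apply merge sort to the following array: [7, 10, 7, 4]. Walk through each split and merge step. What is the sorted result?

Merge sort trace:

Split: [7, 10, 7, 4] -> [7, 10] and [7, 4]
  Split: [7, 10] -> [7] and [10]
  Merge: [7] + [10] -> [7, 10]
  Split: [7, 4] -> [7] and [4]
  Merge: [7] + [4] -> [4, 7]
Merge: [7, 10] + [4, 7] -> [4, 7, 7, 10]

Final sorted array: [4, 7, 7, 10]

The merge sort proceeds by recursively splitting the array and merging sorted halves.
After all merges, the sorted array is [4, 7, 7, 10].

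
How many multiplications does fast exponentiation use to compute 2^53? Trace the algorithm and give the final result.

Computing 2^53 by squaring (build up from 2^1; each line after the first costs one multiplication):

2^1 = 2
2^2 = (2^1)^2 = 2^2 = 4
2^3 = 2 * 2^2 = 2 * 4 = 8
2^6 = (2^3)^2 = 8^2 = 64
2^12 = (2^6)^2 = 64^2 = 4096
2^13 = 2 * 2^12 = 2 * 4096 = 8192
2^26 = (2^13)^2 = 8192^2 = 67108864
2^52 = (2^26)^2 = 67108864^2 = 4503599627370496
2^53 = 2 * 2^52 = 2 * 4503599627370496 = 9007199254740992

Result: 9007199254740992
Multiplications needed: 8 (8 lines after 2^1)

2^53 = 9007199254740992. Using exponentiation by squaring, this requires 8 multiplications. The key idea: if the exponent is even, square the half-power; if odd, multiply by the base once.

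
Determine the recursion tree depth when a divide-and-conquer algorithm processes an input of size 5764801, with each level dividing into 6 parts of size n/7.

For divide and conquer with division factor 7:

Problem sizes at each level:
Level 0: 5764801
Level 1: 823543
Level 2: 117649
Level 3: 16807
Level 4: 2401
Level 5: 343
Level 6: 49
Level 7: 7
Level 8: 1

The root is level 0 and the size-1 base case is level 8 (the tree spans levels 0 through 8, i.e. 9 levels counting the root), so the depth is the number of divisions: log_7(5764801) = 8

The recursion tree depth is log_7(5764801) = 8. At each level, the problem size is divided by 7, so it takes 8 divisions to reduce to a base case of size 1. The algorithm makes 6 recursive calls at each level.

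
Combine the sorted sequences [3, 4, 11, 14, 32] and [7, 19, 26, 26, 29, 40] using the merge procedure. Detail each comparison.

Merging process:

Compare 3 vs 7: take 3 from left. Merged: [3]
Compare 4 vs 7: take 4 from left. Merged: [3, 4]
Compare 11 vs 7: take 7 from right. Merged: [3, 4, 7]
Compare 11 vs 19: take 11 from left. Merged: [3, 4, 7, 11]
Compare 14 vs 19: take 14 from left. Merged: [3, 4, 7, 11, 14]
Compare 32 vs 19: take 19 from right. Merged: [3, 4, 7, 11, 14, 19]
Compare 32 vs 26: take 26 from right. Merged: [3, 4, 7, 11, 14, 19, 26]
Compare 32 vs 26: take 26 from right. Merged: [3, 4, 7, 11, 14, 19, 26, 26]
Compare 32 vs 29: take 29 from right. Merged: [3, 4, 7, 11, 14, 19, 26, 26, 29]
Compare 32 vs 40: take 32 from left. Merged: [3, 4, 7, 11, 14, 19, 26, 26, 29, 32]
Append remaining from right: [40]. Merged: [3, 4, 7, 11, 14, 19, 26, 26, 29, 32, 40]

Final merged array: [3, 4, 7, 11, 14, 19, 26, 26, 29, 32, 40]
Total comparisons: 10

The merged array is [3, 4, 7, 11, 14, 19, 26, 26, 29, 32, 40], requiring 10 comparisons. The merge step runs in O(n) time where n is the total number of elements.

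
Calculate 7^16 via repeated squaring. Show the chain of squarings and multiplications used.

Computing 7^16 by squaring (build up from 7^1; each line after the first costs one multiplication):

7^1 = 7
7^2 = (7^1)^2 = 7^2 = 49
7^4 = (7^2)^2 = 49^2 = 2401
7^8 = (7^4)^2 = 2401^2 = 5764801
7^16 = (7^8)^2 = 5764801^2 = 33232930569601

Result: 33232930569601
Multiplications needed: 4 (4 lines after 7^1)

7^16 = 33232930569601. Using exponentiation by squaring, this requires 4 multiplications. The key idea: if the exponent is even, square the half-power; if odd, multiply by the base once.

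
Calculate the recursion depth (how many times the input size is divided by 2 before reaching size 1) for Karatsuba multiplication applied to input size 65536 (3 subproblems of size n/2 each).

For divide and conquer with division factor 2:

Problem sizes at each level:
Level 0: 65536
Level 1: 32768
Level 2: 16384
Level 3: 8192
Level 4: 4096
Level 5: 2048
Level 6: 1024
Level 7: 512
Level 8: 256
Level 9: 128
Level 10: 64
Level 11: 32
Level 12: 16
Level 13: 8
Level 14: 4
Level 15: 2
Level 16: 1

The root is level 0 and the size-1 base case is level 16 (the tree spans levels 0 through 16, i.e. 17 levels counting the root), so the depth is the number of divisions: log_2(65536) = 16

The recursion tree depth is log_2(65536) = 16. At each level, the problem size is divided by 2, so it takes 16 divisions to reduce to a base case of size 1. The algorithm makes 3 recursive calls at each level.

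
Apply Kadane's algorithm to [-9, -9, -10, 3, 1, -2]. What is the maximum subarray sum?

Using Kadane's algorithm on [-9, -9, -10, 3, 1, -2]:

Scanning through the array:
Position 1 (value -9): max_ending_here = -9, max_so_far = -9
Position 2 (value -10): max_ending_here = -10, max_so_far = -9
Position 3 (value 3): max_ending_here = 3, max_so_far = 3
Position 4 (value 1): max_ending_here = 4, max_so_far = 4
Position 5 (value -2): max_ending_here = 2, max_so_far = 4

Maximum subarray: [3, 1]
Maximum sum: 4

The maximum subarray is [3, 1] with sum 4. This subarray runs from index 3 to index 4.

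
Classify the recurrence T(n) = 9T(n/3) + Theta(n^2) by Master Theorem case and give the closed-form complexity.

Master Theorem for T(n) = 9T(n/3) + O(n^2):

a = 9, b = 3, c = 2
log_b(a) = log_3(9) = 2.0000

Case 2: c = 2 = log_3(9) = 2.0000
T(n) = O(n^2 log n) = O(n^2 log n)

For T(n) = 9T(n/3) + O(n^2): log_3(9) = 2.0000. This is Case 2 of the Master Theorem (c = log_b(a), equal work at all levels), giving O(n^2 log n).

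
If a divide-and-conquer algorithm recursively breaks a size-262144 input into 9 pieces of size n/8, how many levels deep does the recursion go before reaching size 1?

For divide and conquer with division factor 8:

Problem sizes at each level:
Level 0: 262144
Level 1: 32768
Level 2: 4096
Level 3: 512
Level 4: 64
Level 5: 8
Level 6: 1

The root is level 0 and the size-1 base case is level 6 (the tree spans levels 0 through 6, i.e. 7 levels counting the root), so the depth is the number of divisions: log_8(262144) = 6

The recursion tree depth is log_8(262144) = 6. At each level, the problem size is divided by 8, so it takes 6 divisions to reduce to a base case of size 1. The algorithm makes 9 recursive calls at each level.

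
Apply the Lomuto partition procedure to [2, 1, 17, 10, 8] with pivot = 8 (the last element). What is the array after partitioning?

Lomuto partition with pivot = 8:

Initial array: [2, 1, 17, 10, 8]

arr[0]=2 <= 8: swap with position 0, array becomes [2, 1, 17, 10, 8]
arr[1]=1 <= 8: swap with position 1, array becomes [2, 1, 17, 10, 8]
arr[2]=17 > 8: no swap
arr[3]=10 > 8: no swap

Place pivot at position 2: [2, 1, 8, 10, 17]
Pivot position: 2

After partitioning with pivot 8, the array becomes [2, 1, 8, 10, 17]. The pivot is placed at index 2. All elements to the left of the pivot are <= 8, and all elements to the right are > 8.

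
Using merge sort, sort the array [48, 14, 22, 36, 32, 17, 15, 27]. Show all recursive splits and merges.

Merge sort trace:

Split: [48, 14, 22, 36, 32, 17, 15, 27] -> [48, 14, 22, 36] and [32, 17, 15, 27]
  Split: [48, 14, 22, 36] -> [48, 14] and [22, 36]
    Split: [48, 14] -> [48] and [14]
    Merge: [48] + [14] -> [14, 48]
    Split: [22, 36] -> [22] and [36]
    Merge: [22] + [36] -> [22, 36]
  Merge: [14, 48] + [22, 36] -> [14, 22, 36, 48]
  Split: [32, 17, 15, 27] -> [32, 17] and [15, 27]
    Split: [32, 17] -> [32] and [17]
    Merge: [32] + [17] -> [17, 32]
    Split: [15, 27] -> [15] and [27]
    Merge: [15] + [27] -> [15, 27]
  Merge: [17, 32] + [15, 27] -> [15, 17, 27, 32]
Merge: [14, 22, 36, 48] + [15, 17, 27, 32] -> [14, 15, 17, 22, 27, 32, 36, 48]

Final sorted array: [14, 15, 17, 22, 27, 32, 36, 48]

The merge sort proceeds by recursively splitting the array and merging sorted halves.
After all merges, the sorted array is [14, 15, 17, 22, 27, 32, 36, 48].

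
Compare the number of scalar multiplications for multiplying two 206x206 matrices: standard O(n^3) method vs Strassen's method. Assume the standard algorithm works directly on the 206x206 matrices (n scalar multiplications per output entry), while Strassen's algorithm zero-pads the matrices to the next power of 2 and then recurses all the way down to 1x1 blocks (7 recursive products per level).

Matrix multiplication for 206x206 matrices:

Strassen's algorithm requires power-of-2 dimensions. Pad 206x206 to 256x256 (next power of 2).

Standard algorithm: 206^3 = 8741816 multiplications
Strassen's algorithm: 7^(log2(256)) = 7^8 = 5764801 multiplications
Savings: 8741816 - 5764801 = 2977015 multiplications

Standard: 8741816 multiplications (206^3). Strassen: 5764801 multiplications (7^8, after padding to 256x256). Strassen reduces 8 recursive multiplications to 7 at each level.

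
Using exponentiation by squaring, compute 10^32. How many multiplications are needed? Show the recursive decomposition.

Computing 10^32 by squaring (build up from 10^1; each line after the first costs one multiplication):

10^1 = 10
10^2 = (10^1)^2 = 10^2 = 100
10^4 = (10^2)^2 = 100^2 = 10000
10^8 = (10^4)^2 = 10000^2 = 100000000
10^16 = (10^8)^2 = 100000000^2 = 10000000000000000
10^32 = (10^16)^2 = 10000000000000000^2 = 100000000000000000000000000000000

Result: 100000000000000000000000000000000
Multiplications needed: 5 (5 lines after 10^1)

10^32 = 100000000000000000000000000000000. Using exponentiation by squaring, this requires 5 multiplications. The key idea: if the exponent is even, square the half-power; if odd, multiply by the base once.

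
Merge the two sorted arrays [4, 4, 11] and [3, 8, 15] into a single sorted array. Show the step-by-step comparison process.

Merging process:

Compare 4 vs 3: take 3 from right. Merged: [3]
Compare 4 vs 8: take 4 from left. Merged: [3, 4]
Compare 4 vs 8: take 4 from left. Merged: [3, 4, 4]
Compare 11 vs 8: take 8 from right. Merged: [3, 4, 4, 8]
Compare 11 vs 15: take 11 from left. Merged: [3, 4, 4, 8, 11]
Append remaining from right: [15]. Merged: [3, 4, 4, 8, 11, 15]

Final merged array: [3, 4, 4, 8, 11, 15]
Total comparisons: 5

The merged array is [3, 4, 4, 8, 11, 15], requiring 5 comparisons. The merge step runs in O(n) time where n is the total number of elements.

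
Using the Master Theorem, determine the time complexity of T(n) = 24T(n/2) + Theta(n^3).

Master Theorem for T(n) = 24T(n/2) + O(n^3):

a = 24, b = 2, c = 3
log_b(a) = log_2(24) = 4.5850

Case 1: c = 3 < log_2(24) = 4.5850
T(n) = O(n^(log_2 24))

For T(n) = 24T(n/2) + O(n^3): log_2(24) = 4.5850. This is Case 1 of the Master Theorem (c < log_b(a), work dominated by leaves), giving O(n^(log_2 24)).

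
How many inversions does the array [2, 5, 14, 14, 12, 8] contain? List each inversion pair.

Finding inversions in [2, 5, 14, 14, 12, 8]:

(2, 4): arr[2]=14 > arr[4]=12
(2, 5): arr[2]=14 > arr[5]=8
(3, 4): arr[3]=14 > arr[4]=12
(3, 5): arr[3]=14 > arr[5]=8
(4, 5): arr[4]=12 > arr[5]=8

Total inversions: 5

The array has 5 inversion(s): (2,4), (2,5), (3,4), (3,5), (4,5). Each pair (i,j) satisfies i < j and arr[i] > arr[j].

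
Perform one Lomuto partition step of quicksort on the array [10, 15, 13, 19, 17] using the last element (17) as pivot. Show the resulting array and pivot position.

Lomuto partition with pivot = 17:

Initial array: [10, 15, 13, 19, 17]

arr[0]=10 <= 17: swap with position 0, array becomes [10, 15, 13, 19, 17]
arr[1]=15 <= 17: swap with position 1, array becomes [10, 15, 13, 19, 17]
arr[2]=13 <= 17: swap with position 2, array becomes [10, 15, 13, 19, 17]
arr[3]=19 > 17: no swap

Place pivot at position 3: [10, 15, 13, 17, 19]
Pivot position: 3

After partitioning with pivot 17, the array becomes [10, 15, 13, 17, 19]. The pivot is placed at index 3. All elements to the left of the pivot are <= 17, and all elements to the right are > 17.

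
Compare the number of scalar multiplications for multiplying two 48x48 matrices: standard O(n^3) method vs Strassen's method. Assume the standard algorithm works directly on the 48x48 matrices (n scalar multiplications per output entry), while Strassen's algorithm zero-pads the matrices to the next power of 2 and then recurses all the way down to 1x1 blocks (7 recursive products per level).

Matrix multiplication for 48x48 matrices:

Strassen's algorithm requires power-of-2 dimensions. Pad 48x48 to 64x64 (next power of 2).

Standard algorithm: 48^3 = 110592 multiplications
Strassen's algorithm: 7^(log2(64)) = 7^6 = 117649 multiplications
Difference: 110592 - 117649 = -7057 (Strassen uses MORE here due to padding overhead — for small or just-over-power-of-2 n, padding can outweigh the per-level savings)

Standard: 110592 multiplications (48^3). Strassen: 117649 multiplications (7^6, after padding to 64x64). Strassen reduces 8 recursive multiplications to 7 at each level.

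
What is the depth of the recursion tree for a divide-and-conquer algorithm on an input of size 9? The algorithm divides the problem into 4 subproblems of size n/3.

For divide and conquer with division factor 3:

Problem sizes at each level:
Level 0: 9
Level 1: 3
Level 2: 1

The root is level 0 and the size-1 base case is level 2 (the tree spans levels 0 through 2, i.e. 3 levels counting the root), so the depth is the number of divisions: log_3(9) = 2

The recursion tree depth is log_3(9) = 2. At each level, the problem size is divided by 3, so it takes 2 divisions to reduce to a base case of size 1. The algorithm makes 4 recursive calls at each level.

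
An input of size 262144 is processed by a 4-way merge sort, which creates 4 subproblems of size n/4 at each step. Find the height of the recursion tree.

For divide and conquer with division factor 4:

Problem sizes at each level:
Level 0: 262144
Level 1: 65536
Level 2: 16384
Level 3: 4096
Level 4: 1024
Level 5: 256
Level 6: 64
Level 7: 16
Level 8: 4
Level 9: 1

The root is level 0 and the size-1 base case is level 9 (the tree spans levels 0 through 9, i.e. 10 levels counting the root), so the depth is the number of divisions: log_4(262144) = 9

The recursion tree depth is log_4(262144) = 9. At each level, the problem size is divided by 4, so it takes 9 divisions to reduce to a base case of size 1. The algorithm makes 4 recursive calls at each level.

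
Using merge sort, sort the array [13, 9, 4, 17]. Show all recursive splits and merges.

Merge sort trace:

Split: [13, 9, 4, 17] -> [13, 9] and [4, 17]
  Split: [13, 9] -> [13] and [9]
  Merge: [13] + [9] -> [9, 13]
  Split: [4, 17] -> [4] and [17]
  Merge: [4] + [17] -> [4, 17]
Merge: [9, 13] + [4, 17] -> [4, 9, 13, 17]

Final sorted array: [4, 9, 13, 17]

The merge sort proceeds by recursively splitting the array and merging sorted halves.
After all merges, the sorted array is [4, 9, 13, 17].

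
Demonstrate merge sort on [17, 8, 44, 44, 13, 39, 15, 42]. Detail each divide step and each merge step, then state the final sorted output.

Merge sort trace:

Split: [17, 8, 44, 44, 13, 39, 15, 42] -> [17, 8, 44, 44] and [13, 39, 15, 42]
  Split: [17, 8, 44, 44] -> [17, 8] and [44, 44]
    Split: [17, 8] -> [17] and [8]
    Merge: [17] + [8] -> [8, 17]
    Split: [44, 44] -> [44] and [44]
    Merge: [44] + [44] -> [44, 44]
  Merge: [8, 17] + [44, 44] -> [8, 17, 44, 44]
  Split: [13, 39, 15, 42] -> [13, 39] and [15, 42]
    Split: [13, 39] -> [13] and [39]
    Merge: [13] + [39] -> [13, 39]
    Split: [15, 42] -> [15] and [42]
    Merge: [15] + [42] -> [15, 42]
  Merge: [13, 39] + [15, 42] -> [13, 15, 39, 42]
Merge: [8, 17, 44, 44] + [13, 15, 39, 42] -> [8, 13, 15, 17, 39, 42, 44, 44]

Final sorted array: [8, 13, 15, 17, 39, 42, 44, 44]

The merge sort proceeds by recursively splitting the array and merging sorted halves.
After all merges, the sorted array is [8, 13, 15, 17, 39, 42, 44, 44].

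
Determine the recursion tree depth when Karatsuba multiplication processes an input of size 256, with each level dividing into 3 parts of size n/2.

For divide and conquer with division factor 2:

Problem sizes at each level:
Level 0: 256
Level 1: 128
Level 2: 64
Level 3: 32
Level 4: 16
Level 5: 8
Level 6: 4
Level 7: 2
Level 8: 1

The root is level 0 and the size-1 base case is level 8 (the tree spans levels 0 through 8, i.e. 9 levels counting the root), so the depth is the number of divisions: log_2(256) = 8

The recursion tree depth is log_2(256) = 8. At each level, the problem size is divided by 2, so it takes 8 divisions to reduce to a base case of size 1. The algorithm makes 3 recursive calls at each level.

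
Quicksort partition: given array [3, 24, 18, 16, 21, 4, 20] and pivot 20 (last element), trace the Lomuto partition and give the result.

Lomuto partition with pivot = 20:

Initial array: [3, 24, 18, 16, 21, 4, 20]

arr[0]=3 <= 20: swap with position 0, array becomes [3, 24, 18, 16, 21, 4, 20]
arr[1]=24 > 20: no swap
arr[2]=18 <= 20: swap with position 1, array becomes [3, 18, 24, 16, 21, 4, 20]
arr[3]=16 <= 20: swap with position 2, array becomes [3, 18, 16, 24, 21, 4, 20]
arr[4]=21 > 20: no swap
arr[5]=4 <= 20: swap with position 3, array becomes [3, 18, 16, 4, 21, 24, 20]

Place pivot at position 4: [3, 18, 16, 4, 20, 24, 21]
Pivot position: 4

After partitioning with pivot 20, the array becomes [3, 18, 16, 4, 20, 24, 21]. The pivot is placed at index 4. All elements to the left of the pivot are <= 20, and all elements to the right are > 20.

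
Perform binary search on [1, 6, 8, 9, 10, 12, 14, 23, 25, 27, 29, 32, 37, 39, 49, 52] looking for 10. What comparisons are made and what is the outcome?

Binary search for 10 in [1, 6, 8, 9, 10, 12, 14, 23, 25, 27, 29, 32, 37, 39, 49, 52]:

lo=0, hi=15, mid=7, arr[mid]=23 -> 23 > 10, search left half
lo=0, hi=6, mid=3, arr[mid]=9 -> 9 < 10, search right half
lo=4, hi=6, mid=5, arr[mid]=12 -> 12 > 10, search left half
lo=4, hi=4, mid=4, arr[mid]=10 -> Found target at index 4!

Binary search finds 10 at index 4 after 4 comparisons. The search repeatedly halves the search space by comparing with the middle element.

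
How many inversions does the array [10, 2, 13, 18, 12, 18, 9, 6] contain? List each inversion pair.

Finding inversions in [10, 2, 13, 18, 12, 18, 9, 6]:

(0, 1): arr[0]=10 > arr[1]=2
(0, 6): arr[0]=10 > arr[6]=9
(0, 7): arr[0]=10 > arr[7]=6
(2, 4): arr[2]=13 > arr[4]=12
(2, 6): arr[2]=13 > arr[6]=9
(2, 7): arr[2]=13 > arr[7]=6
(3, 4): arr[3]=18 > arr[4]=12
(3, 6): arr[3]=18 > arr[6]=9
(3, 7): arr[3]=18 > arr[7]=6
(4, 6): arr[4]=12 > arr[6]=9
(4, 7): arr[4]=12 > arr[7]=6
(5, 6): arr[5]=18 > arr[6]=9
(5, 7): arr[5]=18 > arr[7]=6
(6, 7): arr[6]=9 > arr[7]=6

Total inversions: 14

The array has 14 inversion(s): (0,1), (0,6), (0,7), (2,4), (2,6), (2,7), (3,4), (3,6), (3,7), (4,6), (4,7), (5,6), (5,7), (6,7). Each pair (i,j) satisfies i < j and arr[i] > arr[j].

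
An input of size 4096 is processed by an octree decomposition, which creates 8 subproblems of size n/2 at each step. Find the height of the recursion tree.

For divide and conquer with division factor 2:

Problem sizes at each level:
Level 0: 4096
Level 1: 2048
Level 2: 1024
Level 3: 512
Level 4: 256
Level 5: 128
Level 6: 64
Level 7: 32
Level 8: 16
Level 9: 8
Level 10: 4
Level 11: 2
Level 12: 1

The root is level 0 and the size-1 base case is level 12 (the tree spans levels 0 through 12, i.e. 13 levels counting the root), so the depth is the number of divisions: log_2(4096) = 12

The recursion tree depth is log_2(4096) = 12. At each level, the problem size is divided by 2, so it takes 12 divisions to reduce to a base case of size 1. The algorithm makes 8 recursive calls at each level.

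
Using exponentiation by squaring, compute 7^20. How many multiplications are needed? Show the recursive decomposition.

Computing 7^20 by squaring (build up from 7^1; each line after the first costs one multiplication):

7^1 = 7
7^2 = (7^1)^2 = 7^2 = 49
7^4 = (7^2)^2 = 49^2 = 2401
7^5 = 7 * 7^4 = 7 * 2401 = 16807
7^10 = (7^5)^2 = 16807^2 = 282475249
7^20 = (7^10)^2 = 282475249^2 = 79792266297612001

Result: 79792266297612001
Multiplications needed: 5 (5 lines after 7^1)

7^20 = 79792266297612001. Using exponentiation by squaring, this requires 5 multiplications. The key idea: if the exponent is even, square the half-power; if odd, multiply by the base once.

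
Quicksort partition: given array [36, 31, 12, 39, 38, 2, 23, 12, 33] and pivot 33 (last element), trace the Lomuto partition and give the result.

Lomuto partition with pivot = 33:

Initial array: [36, 31, 12, 39, 38, 2, 23, 12, 33]

arr[0]=36 > 33: no swap
arr[1]=31 <= 33: swap with position 0, array becomes [31, 36, 12, 39, 38, 2, 23, 12, 33]
arr[2]=12 <= 33: swap with position 1, array becomes [31, 12, 36, 39, 38, 2, 23, 12, 33]
arr[3]=39 > 33: no swap
arr[4]=38 > 33: no swap
arr[5]=2 <= 33: swap with position 2, array becomes [31, 12, 2, 39, 38, 36, 23, 12, 33]
arr[6]=23 <= 33: swap with position 3, array becomes [31, 12, 2, 23, 38, 36, 39, 12, 33]
arr[7]=12 <= 33: swap with position 4, array becomes [31, 12, 2, 23, 12, 36, 39, 38, 33]

Place pivot at position 5: [31, 12, 2, 23, 12, 33, 39, 38, 36]
Pivot position: 5

After partitioning with pivot 33, the array becomes [31, 12, 2, 23, 12, 33, 39, 38, 36]. The pivot is placed at index 5. All elements to the left of the pivot are <= 33, and all elements to the right are > 33.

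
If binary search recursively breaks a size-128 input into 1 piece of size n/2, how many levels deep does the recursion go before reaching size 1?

For divide and conquer with division factor 2:

Problem sizes at each level:
Level 0: 128
Level 1: 64
Level 2: 32
Level 3: 16
Level 4: 8
Level 5: 4
Level 6: 2
Level 7: 1

The root is level 0 and the size-1 base case is level 7 (the tree spans levels 0 through 7, i.e. 8 levels counting the root), so the depth is the number of divisions: log_2(128) = 7

The recursion tree depth is log_2(128) = 7. At each level, the problem size is divided by 2, so it takes 7 divisions to reduce to a base case of size 1. The algorithm makes 1 recursive call at each level.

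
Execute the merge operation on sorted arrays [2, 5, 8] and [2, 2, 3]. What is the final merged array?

Merging process:

Compare 2 vs 2: take 2 from left. Merged: [2]
Compare 5 vs 2: take 2 from right. Merged: [2, 2]
Compare 5 vs 2: take 2 from right. Merged: [2, 2, 2]
Compare 5 vs 3: take 3 from right. Merged: [2, 2, 2, 3]
Append remaining from left: [5, 8]. Merged: [2, 2, 2, 3, 5, 8]

Final merged array: [2, 2, 2, 3, 5, 8]
Total comparisons: 4

The merged array is [2, 2, 2, 3, 5, 8], requiring 4 comparisons. The merge step runs in O(n) time where n is the total number of elements.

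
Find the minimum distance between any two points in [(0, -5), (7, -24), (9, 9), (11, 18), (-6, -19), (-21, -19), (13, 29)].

Computing all pairwise distances among 7 points:

d((0, -5), (7, -24)) = 20.2485
d((0, -5), (9, 9)) = 16.6433
d((0, -5), (11, 18)) = 25.4951
d((0, -5), (-6, -19)) = 15.2315
d((0, -5), (-21, -19)) = 25.2389
d((0, -5), (13, 29)) = 36.4005
d((7, -24), (9, 9)) = 33.0606
d((7, -24), (11, 18)) = 42.19
d((7, -24), (-6, -19)) = 13.9284
d((7, -24), (-21, -19)) = 28.4429
d((7, -24), (13, 29)) = 53.3385
d((9, 9), (11, 18)) = 9.2195 <-- minimum
d((9, 9), (-6, -19)) = 31.7648
d((9, 9), (-21, -19)) = 41.0366
d((9, 9), (13, 29)) = 20.3961
d((11, 18), (-6, -19)) = 40.7185
d((11, 18), (-21, -19)) = 48.9183
d((11, 18), (13, 29)) = 11.1803
d((-6, -19), (-21, -19)) = 15.0
d((-6, -19), (13, 29)) = 51.6236
d((-21, -19), (13, 29)) = 58.8218

Closest pair: (9, 9) and (11, 18) with distance 9.2195

The closest pair is (9, 9) and (11, 18) with Euclidean distance 9.2195. For 7 points, brute-force pairwise comparison is shown above. For large n, the divide-and-conquer algorithm (sort by x, recurse on halves, check the dividing strip) achieves O(n log n).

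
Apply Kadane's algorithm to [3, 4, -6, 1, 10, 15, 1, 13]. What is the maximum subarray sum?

Using Kadane's algorithm on [3, 4, -6, 1, 10, 15, 1, 13]:

Scanning through the array:
Position 1 (value 4): max_ending_here = 7, max_so_far = 7
Position 2 (value -6): max_ending_here = 1, max_so_far = 7
Position 3 (value 1): max_ending_here = 2, max_so_far = 7
Position 4 (value 10): max_ending_here = 12, max_so_far = 12
Position 5 (value 15): max_ending_here = 27, max_so_far = 27
Position 6 (value 1): max_ending_here = 28, max_so_far = 28
Position 7 (value 13): max_ending_here = 41, max_so_far = 41

Maximum subarray: [3, 4, -6, 1, 10, 15, 1, 13]
Maximum sum: 41

The maximum subarray is [3, 4, -6, 1, 10, 15, 1, 13] with sum 41. This subarray runs from index 0 to index 7.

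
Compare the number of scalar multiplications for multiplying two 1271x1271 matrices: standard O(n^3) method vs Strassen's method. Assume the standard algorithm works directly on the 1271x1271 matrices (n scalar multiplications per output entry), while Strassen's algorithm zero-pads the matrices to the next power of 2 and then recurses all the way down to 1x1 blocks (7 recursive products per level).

Matrix multiplication for 1271x1271 matrices:

Strassen's algorithm requires power-of-2 dimensions. Pad 1271x1271 to 2048x2048 (next power of 2).

Standard algorithm: 1271^3 = 2053225511 multiplications
Strassen's algorithm: 7^(log2(2048)) = 7^11 = 1977326743 multiplications
Savings: 2053225511 - 1977326743 = 75898768 multiplications

Standard: 2053225511 multiplications (1271^3). Strassen: 1977326743 multiplications (7^11, after padding to 2048x2048). Strassen reduces 8 recursive multiplications to 7 at each level.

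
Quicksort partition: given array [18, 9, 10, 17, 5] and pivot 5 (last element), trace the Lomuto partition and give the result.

Lomuto partition with pivot = 5:

Initial array: [18, 9, 10, 17, 5]

arr[0]=18 > 5: no swap
arr[1]=9 > 5: no swap
arr[2]=10 > 5: no swap
arr[3]=17 > 5: no swap

Place pivot at position 0: [5, 9, 10, 17, 18]
Pivot position: 0

After partitioning with pivot 5, the array becomes [5, 9, 10, 17, 18]. The pivot is placed at index 0. All elements to the left of the pivot are <= 5, and all elements to the right are > 5.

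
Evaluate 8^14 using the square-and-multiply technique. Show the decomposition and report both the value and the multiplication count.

Computing 8^14 by squaring (build up from 8^1; each line after the first costs one multiplication):

8^1 = 8
8^2 = (8^1)^2 = 8^2 = 64
8^3 = 8 * 8^2 = 8 * 64 = 512
8^6 = (8^3)^2 = 512^2 = 262144
8^7 = 8 * 8^6 = 8 * 262144 = 2097152
8^14 = (8^7)^2 = 2097152^2 = 4398046511104

Result: 4398046511104
Multiplications needed: 5 (5 lines after 8^1)

8^14 = 4398046511104. Using exponentiation by squaring, this requires 5 multiplications. The key idea: if the exponent is even, square the half-power; if odd, multiply by the base once.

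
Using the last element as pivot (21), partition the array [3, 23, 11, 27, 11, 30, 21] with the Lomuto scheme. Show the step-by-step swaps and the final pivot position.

Lomuto partition with pivot = 21:

Initial array: [3, 23, 11, 27, 11, 30, 21]

arr[0]=3 <= 21: swap with position 0, array becomes [3, 23, 11, 27, 11, 30, 21]
arr[1]=23 > 21: no swap
arr[2]=11 <= 21: swap with position 1, array becomes [3, 11, 23, 27, 11, 30, 21]
arr[3]=27 > 21: no swap
arr[4]=11 <= 21: swap with position 2, array becomes [3, 11, 11, 27, 23, 30, 21]
arr[5]=30 > 21: no swap

Place pivot at position 3: [3, 11, 11, 21, 23, 30, 27]
Pivot position: 3

After partitioning with pivot 21, the array becomes [3, 11, 11, 21, 23, 30, 27]. The pivot is placed at index 3. All elements to the left of the pivot are <= 21, and all elements to the right are > 21.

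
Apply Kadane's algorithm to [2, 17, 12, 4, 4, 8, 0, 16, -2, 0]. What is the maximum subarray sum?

Using Kadane's algorithm on [2, 17, 12, 4, 4, 8, 0, 16, -2, 0]:

Scanning through the array:
Position 1 (value 17): max_ending_here = 19, max_so_far = 19
Position 2 (value 12): max_ending_here = 31, max_so_far = 31
Position 3 (value 4): max_ending_here = 35, max_so_far = 35
Position 4 (value 4): max_ending_here = 39, max_so_far = 39
Position 5 (value 8): max_ending_here = 47, max_so_far = 47
Position 6 (value 0): max_ending_here = 47, max_so_far = 47
Position 7 (value 16): max_ending_here = 63, max_so_far = 63
Position 8 (value -2): max_ending_here = 61, max_so_far = 63
Position 9 (value 0): max_ending_here = 61, max_so_far = 63

Maximum subarray: [2, 17, 12, 4, 4, 8, 0, 16]
Maximum sum: 63

The maximum subarray is [2, 17, 12, 4, 4, 8, 0, 16] with sum 63. This subarray runs from index 0 to index 7.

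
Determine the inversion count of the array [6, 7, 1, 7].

Finding inversions in [6, 7, 1, 7]:

(0, 2): arr[0]=6 > arr[2]=1
(1, 2): arr[1]=7 > arr[2]=1

Total inversions: 2

The array has 2 inversion(s): (0,2), (1,2). Each pair (i,j) satisfies i < j and arr[i] > arr[j].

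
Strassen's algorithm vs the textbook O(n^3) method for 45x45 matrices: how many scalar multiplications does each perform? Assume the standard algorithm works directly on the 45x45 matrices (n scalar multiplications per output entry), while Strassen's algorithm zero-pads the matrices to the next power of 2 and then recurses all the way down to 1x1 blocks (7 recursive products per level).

Matrix multiplication for 45x45 matrices:

Strassen's algorithm requires power-of-2 dimensions. Pad 45x45 to 64x64 (next power of 2).

Standard algorithm: 45^3 = 91125 multiplications
Strassen's algorithm: 7^(log2(64)) = 7^6 = 117649 multiplications
Difference: 91125 - 117649 = -26524 (Strassen uses MORE here due to padding overhead — for small or just-over-power-of-2 n, padding can outweigh the per-level savings)

Standard: 91125 multiplications (45^3). Strassen: 117649 multiplications (7^6, after padding to 64x64). Strassen reduces 8 recursive multiplications to 7 at each level.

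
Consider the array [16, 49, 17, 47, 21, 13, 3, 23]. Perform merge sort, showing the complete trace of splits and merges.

Merge sort trace:

Split: [16, 49, 17, 47, 21, 13, 3, 23] -> [16, 49, 17, 47] and [21, 13, 3, 23]
  Split: [16, 49, 17, 47] -> [16, 49] and [17, 47]
    Split: [16, 49] -> [16] and [49]
    Merge: [16] + [49] -> [16, 49]
    Split: [17, 47] -> [17] and [47]
    Merge: [17] + [47] -> [17, 47]
  Merge: [16, 49] + [17, 47] -> [16, 17, 47, 49]
  Split: [21, 13, 3, 23] -> [21, 13] and [3, 23]
    Split: [21, 13] -> [21] and [13]
    Merge: [21] + [13] -> [13, 21]
    Split: [3, 23] -> [3] and [23]
    Merge: [3] + [23] -> [3, 23]
  Merge: [13, 21] + [3, 23] -> [3, 13, 21, 23]
Merge: [16, 17, 47, 49] + [3, 13, 21, 23] -> [3, 13, 16, 17, 21, 23, 47, 49]

Final sorted array: [3, 13, 16, 17, 21, 23, 47, 49]

The merge sort proceeds by recursively splitting the array and merging sorted halves.
After all merges, the sorted array is [3, 13, 16, 17, 21, 23, 47, 49].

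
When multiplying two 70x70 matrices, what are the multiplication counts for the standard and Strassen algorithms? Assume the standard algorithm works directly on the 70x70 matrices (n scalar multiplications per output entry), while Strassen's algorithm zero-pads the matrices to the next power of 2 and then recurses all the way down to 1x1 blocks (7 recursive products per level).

Matrix multiplication for 70x70 matrices:

Strassen's algorithm requires power-of-2 dimensions. Pad 70x70 to 128x128 (next power of 2).

Standard algorithm: 70^3 = 343000 multiplications
Strassen's algorithm: 7^(log2(128)) = 7^7 = 823543 multiplications
Difference: 343000 - 823543 = -480543 (Strassen uses MORE here due to padding overhead — for small or just-over-power-of-2 n, padding can outweigh the per-level savings)

Standard: 343000 multiplications (70^3). Strassen: 823543 multiplications (7^7, after padding to 128x128). Strassen reduces 8 recursive multiplications to 7 at each level.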